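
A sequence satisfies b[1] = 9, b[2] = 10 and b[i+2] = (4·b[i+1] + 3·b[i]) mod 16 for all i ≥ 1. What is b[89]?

9

We have b[1] = 9, b[2] = 10, b[3] = 3, b[4] = 10, b[5] = 1, b[6] = 2, b[7] = 11, b[8] = 2, b[9] = 9, b[10] = 10.
Since (b[9], b[10]) = (b[1], b[2]) = (9, 10) (two consecutive terms determine the rest), the sequence is periodic with period 8.
(89 - 1) mod 8 = 0, so b[89] = b[1] = 9.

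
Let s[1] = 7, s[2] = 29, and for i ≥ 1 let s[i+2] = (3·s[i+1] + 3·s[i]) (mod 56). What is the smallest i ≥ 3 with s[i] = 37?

Listing terms: s[1] = 7,  s[2] = 29,  s[3] = 52,  s[4] = 19,  s[5] = 45,  s[6] = 24,  s[7] = 39,  s[8] = 21,  s[9] = 12,  s[10] = 43,  s[11] = 53,  s[12] = 8,  s[13] = 15,  s[14] = 13,  s[15] = 28,  s[16] = 11,  s[17] = 5,  s[18] = 48,  s[19] = 47,  s[20] = 5,  s[21] = 44,  s[22] = 35,  s[23] = 13,  s[24] = 32,  s[25] = 23,  s[26] = 53,  s[27] = 4,  s[28] = 3,  s[29] = 21,  s[30] = 16,  s[31] = 55,  s[32] = 45,  s[33] = 20,  s[34] = 27,  s[35] = 29,  s[36] = 0,  s[37] = 31,  s[38] = 37,  s[39] = 36,  s[40] = 51,  s[41] = 37,  s[42] = 40,  s[43] = 7,  s[44] = 29.
Since (s[43], s[44]) = (s[1], s[2]) = (7, 29) (two consecutive terms determine the rest), the sequence is periodic with period 42.
The value 37 first appears (with i ≥ 3) at s[38].

38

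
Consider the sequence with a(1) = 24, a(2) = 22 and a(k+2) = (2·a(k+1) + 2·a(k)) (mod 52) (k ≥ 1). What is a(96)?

Computing terms: a(1) = 24,  a(2) = 22,  a(3) = 40,  a(4) = 20,  a(5) = 16,  a(6) = 20,  a(7) = 20,  a(8) = 28,  a(9) = 44,  a(10) = 40,  a(11) = 12,  a(12) = 0,  a(13) = 24,  a(14) = 48,  a(15) = 40,  a(16) = 20.
Since (a(15), a(16)) = (a(3), a(4)) = (40, 20) (two consecutive terms determine the rest), the sequence is eventually periodic: after a pre-period of length 2 it cycles with period 12.
For k ≥ 3, a(k) depends only on (k - 3) mod 12. (96 - 3) mod 12 = 9, so a(96) = a(12) = 0.

0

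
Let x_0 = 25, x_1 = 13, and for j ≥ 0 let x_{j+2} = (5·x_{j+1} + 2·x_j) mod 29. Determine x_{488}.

24

Computing terms: x_0 = 25, x_1 = 13, x_2 = 28, x_3 = 21, x_4 = 16, x_5 = 6, x_6 = 4, x_7 = 3, x_8 = 23, x_9 = 5, x_{10} = 13, x_{11} = 17, x_{12} = 24, x_{13} = 9, x_{14} = 6, x_{15} = 19, x_{16} = 20, x_{17} = 22, x_{18} = 5, x_{19} = 11, x_{20} = 7, x_{21} = 28, x_{22} = 9, x_{23} = 14, x_{24} = 1, x_{25} = 4, x_{26} = 22, x_{27} = 2, x_{28} = 25, x_{29} = 13.
Since (x_{28}, x_{29}) = (x_0, x_1) = (25, 13) (two consecutive terms determine the rest), the sequence is periodic with period 28.
So x_{488} = x_{0 + ((488-0) mod 28)} = x_{12} = 24.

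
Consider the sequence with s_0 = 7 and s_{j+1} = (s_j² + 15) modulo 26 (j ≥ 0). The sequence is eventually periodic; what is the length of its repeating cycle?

4

Computing terms: s_0 = 7,  s_1 = 12,  s_2 = 3,  s_3 = 24,  s_4 = 19,  s_5 = 12.
Since s_5 = s_1 = 12, the sequence is eventually periodic: after a pre-period of length 1 it cycles with period 4.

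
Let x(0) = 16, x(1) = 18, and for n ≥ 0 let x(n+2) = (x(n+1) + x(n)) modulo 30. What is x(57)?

Listing terms: x(0) = 16; x(1) = 18; x(2) = 4; x(3) = 22; x(4) = 26; x(5) = 18; x(6) = 14; x(7) = 2; x(8) = 16; x(9) = 18.
The sequence repeats with period 8.
(57 - 0) mod 8 = 1, so x(57) = x(1) = 18.

18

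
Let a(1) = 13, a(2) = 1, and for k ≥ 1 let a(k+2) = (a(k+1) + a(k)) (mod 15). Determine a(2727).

13

Computing terms: a(1) = 13; a(2) = 1; a(3) = 14; a(4) = 0; a(5) = 14; a(6) = 14; a(7) = 13; a(8) = 12; a(9) = 10; a(10) = 7; a(11) = 2; a(12) = 9; a(13) = 11; a(14) = 5; a(15) = 1; a(16) = 6; a(17) = 7; a(18) = 13; a(19) = 5; a(20) = 3; a(21) = 8; a(22) = 11; a(23) = 4; a(24) = 0; a(25) = 4; a(26) = 4; a(27) = 8; a(28) = 12; a(29) = 5; a(30) = 2; a(31) = 7; a(32) = 9; a(33) = 1; a(34) = 10; a(35) = 11; a(36) = 6; a(37) = 2; a(38) = 8; a(39) = 10; a(40) = 3; a(41) = 13; a(42) = 1.
The sequence repeats with period 40.
So a(2727) = a(1 + ((2727-1) mod 40)) = a(7) = 13.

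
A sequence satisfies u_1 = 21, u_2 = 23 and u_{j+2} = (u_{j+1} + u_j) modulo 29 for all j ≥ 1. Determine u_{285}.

24

u_1 = 21, u_2 = 23, u_3 = 15, u_4 = 9, u_5 = 24, u_6 = 4, u_7 = 28, u_8 = 3, u_9 = 2, u_{10} = 5, u_{11} = 7, u_{12} = 12, u_{13} = 19, u_{14} = 2, u_{15} = 21, u_{16} = 23.
Since (u_{15}, u_{16}) = (u_1, u_2) = (21, 23) (two consecutive terms determine the rest), the sequence is periodic with period 14.
So u_{285} = u_{1 + ((285-1) mod 14)} = u_5 = 24.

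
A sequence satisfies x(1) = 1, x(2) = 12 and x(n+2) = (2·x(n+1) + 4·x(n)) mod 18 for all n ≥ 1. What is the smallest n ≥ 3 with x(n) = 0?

10

Listing terms: x(1) = 1,  x(2) = 12,  x(3) = 10,  x(4) = 14,  x(5) = 14,  x(6) = 12,  x(7) = 8,  x(8) = 10,  x(9) = 16,  x(10) = 0,  x(11) = 10,  x(12) = 2,  x(13) = 8,  x(14) = 6,  x(15) = 8,  x(16) = 4,  x(17) = 4,  x(18) = 6,  x(19) = 10,  x(20) = 8,  x(21) = 2,  x(22) = 0,  x(23) = 8,  x(24) = 16,  x(25) = 10,  x(26) = 12,  x(27) = 10.
Since (x(26), x(27)) = (x(2), x(3)) = (12, 10) (two consecutive terms determine the rest), the sequence is eventually periodic: after a pre-period of length 1 it cycles with period 24.
The value 0 first appears (with n ≥ 3) at x(10).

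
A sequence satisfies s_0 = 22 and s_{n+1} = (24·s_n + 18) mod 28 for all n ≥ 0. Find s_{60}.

Listing terms: s_0 = 22, s_1 = 14, s_2 = 18, s_3 = 2, s_4 = 10, s_5 = 6, s_6 = 22.
The sequence repeats with period 6.
So s_{60} = s_{0 + ((60-0) mod 6)} = s_0 = 22.

22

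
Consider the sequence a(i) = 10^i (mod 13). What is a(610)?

3

Listing terms: a(1) = 10; a(2) = 9; a(3) = 12; a(4) = 3; a(5) = 4; a(6) = 1; a(7) = 10.
The sequence repeats with period 6.
So a(610) = a(1 + ((610-1) mod 6)) = a(4) = 3.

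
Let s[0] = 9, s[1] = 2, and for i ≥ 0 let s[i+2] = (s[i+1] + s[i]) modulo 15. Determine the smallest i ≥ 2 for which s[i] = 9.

4

We have s[0] = 9, s[1] = 2, s[2] = 11, s[3] = 13, s[4] = 9, s[5] = 7, s[6] = 1, s[7] = 8, s[8] = 9, s[9] = 2.
Since (s[8], s[9]) = (s[0], s[1]) = (9, 2) (two consecutive terms determine the rest), the sequence is periodic with period 8.
The value 9 first appears (with i ≥ 2) at s[4].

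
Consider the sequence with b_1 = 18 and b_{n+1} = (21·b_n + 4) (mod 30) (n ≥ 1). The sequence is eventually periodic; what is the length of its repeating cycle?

Computing terms: b_1 = 18,  b_2 = 22,  b_3 = 16,  b_4 = 10,  b_5 = 4,  b_6 = 28,  b_7 = 22.
Since b_7 = b_2 = 22, the sequence is eventually periodic: after a pre-period of length 1 it cycles with period 5.

5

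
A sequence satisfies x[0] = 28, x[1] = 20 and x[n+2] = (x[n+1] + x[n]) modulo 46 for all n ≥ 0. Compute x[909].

2

x[0] = 28, x[1] = 20, x[2] = 2, x[3] = 22, x[4] = 24, x[5] = 0, x[6] = 24, x[7] = 24, x[8] = 2, x[9] = 26, x[10] = 28, x[11] = 8, x[12] = 36, x[13] = 44, x[14] = 34, x[15] = 32, x[16] = 20, x[17] = 6, x[18] = 26, x[19] = 32, x[20] = 12, x[21] = 44, x[22] = 10, x[23] = 8, x[24] = 18, x[25] = 26, x[26] = 44, x[27] = 24, x[28] = 22, x[29] = 0, x[30] = 22, x[31] = 22, x[32] = 44, x[33] = 20, x[34] = 18, x[35] = 38, x[36] = 10, x[37] = 2, x[38] = 12, x[39] = 14, x[40] = 26, x[41] = 40, x[42] = 20, x[43] = 14, x[44] = 34, x[45] = 2, x[46] = 36, x[47] = 38, x[48] = 28, x[49] = 20.
The sequence repeats with period 48.
So x[909] = x[0 + ((909-0) mod 48)] = x[45] = 2.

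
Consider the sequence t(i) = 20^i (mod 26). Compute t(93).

8

t(0) = 1,  t(1) = 20,  t(2) = 10,  t(3) = 18,  t(4) = 22,  t(5) = 24,  t(6) = 12,  t(7) = 6,  t(8) = 16,  t(9) = 8,  t(10) = 4,  t(11) = 2,  t(12) = 14,  t(13) = 20.
Since t(13) = t(1) = 20, the sequence is eventually periodic: after a pre-period of length 1 it cycles with period 12.
For i ≥ 1, t(i) depends only on (i - 1) mod 12. (93 - 1) mod 12 = 8, so t(93) = t(9) = 8.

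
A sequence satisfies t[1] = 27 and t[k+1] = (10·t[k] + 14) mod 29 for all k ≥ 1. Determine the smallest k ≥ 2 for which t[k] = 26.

t[1] = 27,  t[2] = 23,  t[3] = 12,  t[4] = 18,  t[5] = 20,  t[6] = 11,  t[7] = 8,  t[8] = 7,  t[9] = 26,  t[10] = 13,  t[11] = 28,  t[12] = 4,  t[13] = 25,  t[14] = 3,  t[15] = 15,  t[16] = 19,  t[17] = 1,  t[18] = 24,  t[19] = 22,  t[20] = 2,  t[21] = 5,  t[22] = 6,  t[23] = 16,  t[24] = 0,  t[25] = 14,  t[26] = 9,  t[27] = 17,  t[28] = 10,  t[29] = 27.
The sequence repeats with period 28.
The value 26 first appears (with k ≥ 2) at t[9].

9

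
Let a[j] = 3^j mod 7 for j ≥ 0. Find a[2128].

Computing terms: a[0] = 1, a[1] = 3, a[2] = 2, a[3] = 6, a[4] = 4, a[5] = 5, a[6] = 1.
The sequence repeats with period 6.
(2128 - 0) mod 6 = 4, so a[2128] = a[4] = 4.

4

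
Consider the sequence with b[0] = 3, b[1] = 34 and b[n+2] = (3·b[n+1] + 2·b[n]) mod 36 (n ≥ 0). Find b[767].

8

We have b[0] = 3; b[1] = 34; b[2] = 0; b[3] = 32; b[4] = 24; b[5] = 28; b[6] = 24; b[7] = 20; b[8] = 0; b[9] = 4; b[10] = 12; b[11] = 8; b[12] = 12; b[13] = 16; b[14] = 0; b[15] = 32.
Since (b[14], b[15]) = (b[2], b[3]) = (0, 32) (two consecutive terms determine the rest), the sequence is eventually periodic: after a pre-period of length 2 it cycles with period 12.
For n ≥ 2, b[n] depends only on (n - 2) mod 12. (767 - 2) mod 12 = 9, so b[767] = b[11] = 8.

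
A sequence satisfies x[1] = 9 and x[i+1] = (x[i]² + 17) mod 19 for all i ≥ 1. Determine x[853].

Computing terms: x[1] = 9, x[2] = 3, x[3] = 7, x[4] = 9.
Since x[4] = x[1] = 9, the sequence is periodic with period 3.
(853 - 1) mod 3 = 0, so x[853] = x[1] = 9.

9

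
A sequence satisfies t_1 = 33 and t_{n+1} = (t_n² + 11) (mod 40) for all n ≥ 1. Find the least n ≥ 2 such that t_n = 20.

2

We have t_1 = 33, t_2 = 20, t_3 = 11, t_4 = 12, t_5 = 35, t_6 = 36, t_7 = 27, t_8 = 20.
Since t_8 = t_2 = 20, the sequence is eventually periodic: after a pre-period of length 1 it cycles with period 6.
The value 20 first appears (with n ≥ 2) at t_2.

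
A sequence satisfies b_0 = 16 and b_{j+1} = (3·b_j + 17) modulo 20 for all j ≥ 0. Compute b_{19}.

b_0 = 16; b_1 = 5; b_2 = 12; b_3 = 13; b_4 = 16.
The sequence repeats with period 4.
So b_{19} = b_{0 + ((19-0) mod 4)} = b_3 = 13.

13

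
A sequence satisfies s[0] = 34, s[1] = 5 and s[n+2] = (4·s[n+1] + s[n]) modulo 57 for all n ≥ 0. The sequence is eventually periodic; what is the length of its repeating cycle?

24

s[0] = 34, s[1] = 5, s[2] = 54, s[3] = 50, s[4] = 26, s[5] = 40, s[6] = 15, s[7] = 43, s[8] = 16, s[9] = 50, s[10] = 45, s[11] = 2, s[12] = 53, s[13] = 43, s[14] = 54, s[15] = 31, s[16] = 7, s[17] = 2, s[18] = 15, s[19] = 5, s[20] = 35, s[21] = 31, s[22] = 45, s[23] = 40, s[24] = 34, s[25] = 5.
The sequence repeats with period 24.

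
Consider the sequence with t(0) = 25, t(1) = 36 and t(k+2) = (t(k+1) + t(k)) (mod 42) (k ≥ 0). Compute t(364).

38

Listing terms: t(0) = 25; t(1) = 36; t(2) = 19; t(3) = 13; t(4) = 32; t(5) = 3; t(6) = 35; t(7) = 38; t(8) = 31; t(9) = 27; t(10) = 16; t(11) = 1; t(12) = 17; t(13) = 18; t(14) = 35; t(15) = 11; t(16) = 4; t(17) = 15; t(18) = 19; t(19) = 34; t(20) = 11; t(21) = 3; t(22) = 14; t(23) = 17; t(24) = 31; t(25) = 6; t(26) = 37; t(27) = 1; t(28) = 38; t(29) = 39; t(30) = 35; t(31) = 32; t(32) = 25; t(33) = 15; t(34) = 40; t(35) = 13; t(36) = 11; t(37) = 24; t(38) = 35; t(39) = 17; t(40) = 10; t(41) = 27; t(42) = 37; t(43) = 22; t(44) = 17; t(45) = 39; t(46) = 14; t(47) = 11; t(48) = 25; t(49) = 36.
Since (t(48), t(49)) = (t(0), t(1)) = (25, 36) (two consecutive terms determine the rest), the sequence is periodic with period 48.
(364 - 0) mod 48 = 28, so t(364) = t(28) = 38.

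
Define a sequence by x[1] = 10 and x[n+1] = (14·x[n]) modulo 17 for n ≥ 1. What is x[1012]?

Computing terms: x[1] = 10; x[2] = 4; x[3] = 5; x[4] = 2; x[5] = 11; x[6] = 1; x[7] = 14; x[8] = 9; x[9] = 7; x[10] = 13; x[11] = 12; x[12] = 15; x[13] = 6; x[14] = 16; x[15] = 3; x[16] = 8; x[17] = 10.
The sequence repeats with period 16.
(1012 - 1) mod 16 = 3, so x[1012] = x[4] = 2.

2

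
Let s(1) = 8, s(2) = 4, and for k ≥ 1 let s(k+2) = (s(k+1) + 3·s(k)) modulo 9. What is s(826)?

We have s(1) = 8; s(2) = 4; s(3) = 1; s(4) = 4; s(5) = 7; s(6) = 1; s(7) = 4.
Since (s(6), s(7)) = (s(3), s(4)) = (1, 4) (two consecutive terms determine the rest), the sequence is eventually periodic: after a pre-period of length 2 it cycles with period 3.
For k ≥ 3, s(k) depends only on (k - 3) mod 3. (826 - 3) mod 3 = 1, so s(826) = s(4) = 4.

4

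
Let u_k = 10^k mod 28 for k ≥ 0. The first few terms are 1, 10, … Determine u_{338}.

We have u_0 = 1,  u_1 = 10,  u_2 = 16,  u_3 = 20,  u_4 = 4,  u_5 = 12,  u_6 = 8,  u_7 = 24,  u_8 = 16.
Since u_8 = u_2 = 16, the sequence is eventually periodic: after a pre-period of length 2 it cycles with period 6.
For k ≥ 2, u_k depends only on (k - 2) mod 6. (338 - 2) mod 6 = 0, so u_{338} = u_2 = 16.

16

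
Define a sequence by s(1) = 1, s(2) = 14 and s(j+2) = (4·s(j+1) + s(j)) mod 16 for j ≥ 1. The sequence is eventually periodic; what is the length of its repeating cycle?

s(1) = 1, s(2) = 14, s(3) = 9, s(4) = 2, s(5) = 1, s(6) = 6, s(7) = 9, s(8) = 10, s(9) = 1, s(10) = 14.
Since (s(9), s(10)) = (s(1), s(2)) = (1, 14) (two consecutive terms determine the rest), the sequence is periodic with period 8.

8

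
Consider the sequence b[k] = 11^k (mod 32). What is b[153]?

b[0] = 1, b[1] = 11, b[2] = 25, b[3] = 19, b[4] = 17, b[5] = 27, b[6] = 9, b[7] = 3, b[8] = 1.
The sequence repeats with period 8.
So b[153] = b[0 + ((153-0) mod 8)] = b[1] = 11.

11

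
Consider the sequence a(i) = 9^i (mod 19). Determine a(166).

We have a(1) = 9, a(2) = 5, a(3) = 7, a(4) = 6, a(5) = 16, a(6) = 11, a(7) = 4, a(8) = 17, a(9) = 1, a(10) = 9.
The sequence repeats with period 9.
(166 - 1) mod 9 = 3, so a(166) = a(4) = 6.

6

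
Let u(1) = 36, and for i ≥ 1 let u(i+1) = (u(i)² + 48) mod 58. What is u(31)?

Listing terms: u(1) = 36,  u(2) = 10,  u(3) = 32,  u(4) = 28,  u(5) = 20,  u(6) = 42,  u(7) = 14,  u(8) = 12,  u(9) = 18,  u(10) = 24,  u(11) = 44,  u(12) = 12.
Since u(12) = u(8) = 12, the sequence is eventually periodic: after a pre-period of length 7 it cycles with period 4.
For i ≥ 8, u(i) depends only on (i - 8) mod 4. (31 - 8) mod 4 = 3, so u(31) = u(11) = 44.

44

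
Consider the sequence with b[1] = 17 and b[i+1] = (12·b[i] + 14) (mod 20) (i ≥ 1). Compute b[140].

14

Computing terms: b[1] = 17,  b[2] = 18,  b[3] = 10,  b[4] = 14,  b[5] = 2,  b[6] = 18.
Since b[6] = b[2] = 18, the sequence is eventually periodic: after a pre-period of length 1 it cycles with period 4.
For i ≥ 2, b[i] depends only on (i - 2) mod 4. (140 - 2) mod 4 = 2, so b[140] = b[4] = 14.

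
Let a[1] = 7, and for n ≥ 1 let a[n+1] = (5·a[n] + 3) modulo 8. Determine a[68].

0

a[1] = 7, a[2] = 6, a[3] = 1, a[4] = 0, a[5] = 3, a[6] = 2, a[7] = 5, a[8] = 4, a[9] = 7.
The sequence repeats with period 8.
So a[68] = a[1 + ((68-1) mod 8)] = a[4] = 0.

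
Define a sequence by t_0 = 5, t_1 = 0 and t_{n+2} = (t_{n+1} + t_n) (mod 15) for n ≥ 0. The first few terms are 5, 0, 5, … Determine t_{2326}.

10

Computing terms: t_0 = 5,  t_1 = 0,  t_2 = 5,  t_3 = 5,  t_4 = 10,  t_5 = 0,  t_6 = 10,  t_7 = 10,  t_8 = 5,  t_9 = 0.
Since (t_8, t_9) = (t_0, t_1) = (5, 0) (two consecutive terms determine the rest), the sequence is periodic with period 8.
(2326 - 0) mod 8 = 6, so t_{2326} = t_6 = 10.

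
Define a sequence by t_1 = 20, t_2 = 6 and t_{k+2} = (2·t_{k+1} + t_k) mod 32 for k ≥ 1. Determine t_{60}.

22

t_1 = 20; t_2 = 6; t_3 = 0; t_4 = 6; t_5 = 12; t_6 = 30; t_7 = 8; t_8 = 14; t_9 = 4; t_{10} = 22; t_{11} = 16; t_{12} = 22; t_{13} = 28; t_{14} = 14; t_{15} = 24; t_{16} = 30; t_{17} = 20; t_{18} = 6.
The sequence repeats with period 16.
(60 - 1) mod 16 = 11, so t_{60} = t_{12} = 22.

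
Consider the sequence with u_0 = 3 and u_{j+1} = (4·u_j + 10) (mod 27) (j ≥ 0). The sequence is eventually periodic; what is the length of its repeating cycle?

Computing terms: u_0 = 3; u_1 = 22; u_2 = 17; u_3 = 24; u_4 = 25; u_5 = 2; u_6 = 18; u_7 = 1; u_8 = 14; u_9 = 12; u_{10} = 4; u_{11} = 26; u_{12} = 6; u_{13} = 7; u_{14} = 11; u_{15} = 0; u_{16} = 10; u_{17} = 23; u_{18} = 21; u_{19} = 13; u_{20} = 8; u_{21} = 15; u_{22} = 16; u_{23} = 20; u_{24} = 9; u_{25} = 19; u_{26} = 5; u_{27} = 3.
Since u_{27} = u_0 = 3, the sequence is periodic with period 27.

27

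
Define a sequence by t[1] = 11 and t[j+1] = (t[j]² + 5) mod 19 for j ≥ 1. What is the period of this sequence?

4

Computing terms: t[1] = 11; t[2] = 12; t[3] = 16; t[4] = 14; t[5] = 11.
The sequence repeats with period 4.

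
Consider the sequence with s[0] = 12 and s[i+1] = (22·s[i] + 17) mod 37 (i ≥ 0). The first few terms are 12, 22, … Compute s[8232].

Computing terms: s[0] = 12,  s[1] = 22,  s[2] = 20,  s[3] = 13,  s[4] = 7,  s[5] = 23,  s[6] = 5,  s[7] = 16,  s[8] = 36,  s[9] = 32,  s[10] = 18,  s[11] = 6,  s[12] = 1,  s[13] = 2,  s[14] = 24,  s[15] = 27,  s[16] = 19,  s[17] = 28,  s[18] = 4,  s[19] = 31,  s[20] = 33,  s[21] = 3,  s[22] = 9,  s[23] = 30,  s[24] = 11,  s[25] = 0,  s[26] = 17,  s[27] = 21,  s[28] = 35,  s[29] = 10,  s[30] = 15,  s[31] = 14,  s[32] = 29,  s[33] = 26,  s[34] = 34,  s[35] = 25,  s[36] = 12.
Since s[36] = s[0] = 12, the sequence is periodic with period 36.
(8232 - 0) mod 36 = 24, so s[8232] = s[24] = 11.

11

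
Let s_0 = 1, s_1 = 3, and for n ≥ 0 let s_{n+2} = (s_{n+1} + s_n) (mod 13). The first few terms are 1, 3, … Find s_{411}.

We have s_0 = 1, s_1 = 3, s_2 = 4, s_3 = 7, s_4 = 11, s_5 = 5, s_6 = 3, s_7 = 8, s_8 = 11, s_9 = 6, s_{10} = 4, s_{11} = 10, s_{12} = 1, s_{13} = 11, s_{14} = 12, s_{15} = 10, s_{16} = 9, s_{17} = 6, s_{18} = 2, s_{19} = 8, s_{20} = 10, s_{21} = 5, s_{22} = 2, s_{23} = 7, s_{24} = 9, s_{25} = 3, s_{26} = 12, s_{27} = 2, s_{28} = 1, s_{29} = 3.
The sequence repeats with period 28.
So s_{411} = s_{0 + ((411-0) mod 28)} = s_{19} = 8.

8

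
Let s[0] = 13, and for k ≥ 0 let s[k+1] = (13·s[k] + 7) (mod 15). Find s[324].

We have s[0] = 13; s[1] = 11; s[2] = 0; s[3] = 7; s[4] = 8; s[5] = 6; s[6] = 10; s[7] = 2; s[8] = 3; s[9] = 1; s[10] = 5; s[11] = 12; s[12] = 13.
The sequence repeats with period 12.
(324 - 0) mod 12 = 0, so s[324] = s[0] = 13.

13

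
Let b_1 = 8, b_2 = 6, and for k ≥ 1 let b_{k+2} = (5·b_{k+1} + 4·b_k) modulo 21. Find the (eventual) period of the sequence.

Computing terms: b_1 = 8; b_2 = 6; b_3 = 20; b_4 = 19; b_5 = 7; b_6 = 6; b_7 = 16; b_8 = 20; b_9 = 17; b_{10} = 18; b_{11} = 11; b_{12} = 1; b_{13} = 7; b_{14} = 18; b_{15} = 13; b_{16} = 11; b_{17} = 2; b_{18} = 12; b_{19} = 5; b_{20} = 10; b_{21} = 7; b_{22} = 12; b_{23} = 4; b_{24} = 5; b_{25} = 20; b_{26} = 15; b_{27} = 8; b_{28} = 16; b_{29} = 7; b_{30} = 15; b_{31} = 19; b_{32} = 8; b_{33} = 11; b_{34} = 3; b_{35} = 17; b_{36} = 13; b_{37} = 7; b_{38} = 3; b_{39} = 1; b_{40} = 17; b_{41} = 5; b_{42} = 9; b_{43} = 2; b_{44} = 4; b_{45} = 7; b_{46} = 9; b_{47} = 10; b_{48} = 2; b_{49} = 8; b_{50} = 6.
The sequence repeats with period 48.

48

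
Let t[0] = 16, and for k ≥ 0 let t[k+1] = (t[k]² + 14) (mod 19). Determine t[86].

Computing terms: t[0] = 16, t[1] = 4, t[2] = 11, t[3] = 2, t[4] = 18, t[5] = 15, t[6] = 11.
Since t[6] = t[2] = 11, the sequence is eventually periodic: after a pre-period of length 2 it cycles with period 4.
For k ≥ 2, t[k] depends only on (k - 2) mod 4. (86 - 2) mod 4 = 0, so t[86] = t[2] = 11.

11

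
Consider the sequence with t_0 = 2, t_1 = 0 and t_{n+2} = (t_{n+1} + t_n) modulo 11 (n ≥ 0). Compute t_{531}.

0

t_0 = 2, t_1 = 0, t_2 = 2, t_3 = 2, t_4 = 4, t_5 = 6, t_6 = 10, t_7 = 5, t_8 = 4, t_9 = 9, t_{10} = 2, t_{11} = 0.
The sequence repeats with period 10.
So t_{531} = t_{0 + ((531-0) mod 10)} = t_1 = 0.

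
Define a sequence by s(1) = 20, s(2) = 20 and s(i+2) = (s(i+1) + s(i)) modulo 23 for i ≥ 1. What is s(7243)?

8

Computing terms: s(1) = 20; s(2) = 20; s(3) = 17; s(4) = 14; s(5) = 8; s(6) = 22; s(7) = 7; s(8) = 6; s(9) = 13; s(10) = 19; s(11) = 9; s(12) = 5; s(13) = 14; s(14) = 19; s(15) = 10; s(16) = 6; s(17) = 16; s(18) = 22; s(19) = 15; s(20) = 14; s(21) = 6; s(22) = 20; s(23) = 3; s(24) = 0; s(25) = 3; s(26) = 3; s(27) = 6; s(28) = 9; s(29) = 15; s(30) = 1; s(31) = 16; s(32) = 17; s(33) = 10; s(34) = 4; s(35) = 14; s(36) = 18; s(37) = 9; s(38) = 4; s(39) = 13; s(40) = 17; s(41) = 7; s(42) = 1; s(43) = 8; s(44) = 9; s(45) = 17; s(46) = 3; s(47) = 20; s(48) = 0; s(49) = 20; s(50) = 20.
Since (s(49), s(50)) = (s(1), s(2)) = (20, 20) (two consecutive terms determine the rest), the sequence is periodic with period 48.
(7243 - 1) mod 48 = 42, so s(7243) = s(43) = 8.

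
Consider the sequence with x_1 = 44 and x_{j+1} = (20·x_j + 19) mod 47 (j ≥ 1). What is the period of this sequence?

46

Computing terms: x_1 = 44,  x_2 = 6,  x_3 = 45,  x_4 = 26,  x_5 = 22,  x_6 = 36,  x_7 = 34,  x_8 = 41,  x_9 = 40,  x_{10} = 20,  x_{11} = 43,  x_{12} = 33,  x_{13} = 21,  x_{14} = 16,  x_{15} = 10,  x_{16} = 31,  x_{17} = 28,  x_{18} = 15,  x_{19} = 37,  x_{20} = 7,  x_{21} = 18,  x_{22} = 3,  x_{23} = 32,  x_{24} = 1,  x_{25} = 39,  x_{26} = 0,  x_{27} = 19,  x_{28} = 23,  x_{29} = 9,  x_{30} = 11,  x_{31} = 4,  x_{32} = 5,  x_{33} = 25,  x_{34} = 2,  x_{35} = 12,  x_{36} = 24,  x_{37} = 29,  x_{38} = 35,  x_{39} = 14,  x_{40} = 17,  x_{41} = 30,  x_{42} = 8,  x_{43} = 38,  x_{44} = 27,  x_{45} = 42,  x_{46} = 13,  x_{47} = 44.
Since x_{47} = x_1 = 44, the sequence is periodic with period 46.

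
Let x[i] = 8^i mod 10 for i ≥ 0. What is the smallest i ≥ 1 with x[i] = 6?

Listing terms: x[0] = 1; x[1] = 8; x[2] = 4; x[3] = 2; x[4] = 6; x[5] = 8.
Since x[5] = x[1] = 8, the sequence is eventually periodic: after a pre-period of length 1 it cycles with period 4.
The value 6 first appears (with i ≥ 1) at x[4].

4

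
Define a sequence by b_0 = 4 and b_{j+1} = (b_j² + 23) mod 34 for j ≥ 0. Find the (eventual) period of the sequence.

10

We have b_0 = 4,  b_1 = 5,  b_2 = 14,  b_3 = 15,  b_4 = 10,  b_5 = 21,  b_6 = 22,  b_7 = 31,  b_8 = 32,  b_9 = 27,  b_{10} = 4.
The sequence repeats with period 10.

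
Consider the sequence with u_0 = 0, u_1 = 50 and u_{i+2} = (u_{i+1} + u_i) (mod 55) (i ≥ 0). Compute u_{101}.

Listing terms: u_0 = 0, u_1 = 50, u_2 = 50, u_3 = 45, u_4 = 40, u_5 = 30, u_6 = 15, u_7 = 45, u_8 = 5, u_9 = 50, u_{10} = 0, u_{11} = 50.
The sequence repeats with period 10.
(101 - 0) mod 10 = 1, so u_{101} = u_1 = 50.

50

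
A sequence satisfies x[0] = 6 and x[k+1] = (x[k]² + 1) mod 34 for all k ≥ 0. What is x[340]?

2

We have x[0] = 6; x[1] = 3; x[2] = 10; x[3] = 33; x[4] = 2; x[5] = 5; x[6] = 26; x[7] = 31; x[8] = 10.
Since x[8] = x[2] = 10, the sequence is eventually periodic: after a pre-period of length 2 it cycles with period 6.
For k ≥ 2, x[k] depends only on (k - 2) mod 6. (340 - 2) mod 6 = 2, so x[340] = x[4] = 2.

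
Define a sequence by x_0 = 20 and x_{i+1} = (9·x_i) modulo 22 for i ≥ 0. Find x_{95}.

Computing terms: x_0 = 20; x_1 = 4; x_2 = 14; x_3 = 16; x_4 = 12; x_5 = 20.
The sequence repeats with period 5.
(95 - 0) mod 5 = 0, so x_{95} = x_0 = 20.

20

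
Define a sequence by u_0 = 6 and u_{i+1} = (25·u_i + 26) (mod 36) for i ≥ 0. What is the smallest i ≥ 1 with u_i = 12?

3

We have u_0 = 6; u_1 = 32; u_2 = 34; u_3 = 12; u_4 = 2; u_5 = 4; u_6 = 18; u_7 = 8; u_8 = 10; u_9 = 24; u_{10} = 14; u_{11} = 16; u_{12} = 30; u_{13} = 20; u_{14} = 22; u_{15} = 0; u_{16} = 26; u_{17} = 28; u_{18} = 6.
The sequence repeats with period 18.
The value 12 first appears (with i ≥ 1) at u_3.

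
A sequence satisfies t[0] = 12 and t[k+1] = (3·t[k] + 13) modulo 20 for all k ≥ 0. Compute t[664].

12

We have t[0] = 12, t[1] = 9, t[2] = 0, t[3] = 13, t[4] = 12.
Since t[4] = t[0] = 12, the sequence is periodic with period 4.
So t[664] = t[0 + ((664-0) mod 4)] = t[0] = 12.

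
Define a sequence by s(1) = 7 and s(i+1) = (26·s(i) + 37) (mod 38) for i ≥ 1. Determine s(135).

31

Listing terms: s(1) = 7; s(2) = 29; s(3) = 31; s(4) = 7.
Since s(4) = s(1) = 7, the sequence is periodic with period 3.
So s(135) = s(1 + ((135-1) mod 3)) = s(3) = 31.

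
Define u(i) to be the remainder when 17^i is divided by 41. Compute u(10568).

u(0) = 1; u(1) = 17; u(2) = 2; u(3) = 34; u(4) = 4; u(5) = 27; u(6) = 8; u(7) = 13; u(8) = 16; u(9) = 26; u(10) = 32; u(11) = 11; u(12) = 23; u(13) = 22; u(14) = 5; u(15) = 3; u(16) = 10; u(17) = 6; u(18) = 20; u(19) = 12; u(20) = 40; u(21) = 24; u(22) = 39; u(23) = 7; u(24) = 37; u(25) = 14; u(26) = 33; u(27) = 28; u(28) = 25; u(29) = 15; u(30) = 9; u(31) = 30; u(32) = 18; u(33) = 19; u(34) = 36; u(35) = 38; u(36) = 31; u(37) = 35; u(38) = 21; u(39) = 29; u(40) = 1.
Since u(40) = u(0) = 1, the sequence is periodic with period 40.
So u(10568) = u(0 + ((10568-0) mod 40)) = u(8) = 16.

16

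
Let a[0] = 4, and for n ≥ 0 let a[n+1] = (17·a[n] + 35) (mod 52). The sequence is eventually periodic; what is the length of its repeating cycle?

We have a[0] = 4,  a[1] = 51,  a[2] = 18,  a[3] = 29,  a[4] = 8,  a[5] = 15,  a[6] = 30,  a[7] = 25,  a[8] = 44,  a[9] = 3,  a[10] = 34,  a[11] = 41,  a[12] = 4.
The sequence repeats with period 12.

12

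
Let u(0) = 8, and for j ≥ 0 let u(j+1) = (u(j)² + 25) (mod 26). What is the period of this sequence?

6

u(0) = 8, u(1) = 11, u(2) = 16, u(3) = 21, u(4) = 24, u(5) = 3, u(6) = 8.
The sequence repeats with period 6.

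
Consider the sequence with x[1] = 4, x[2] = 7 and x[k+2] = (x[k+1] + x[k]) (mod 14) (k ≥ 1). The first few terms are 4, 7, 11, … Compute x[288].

3

We have x[1] = 4,  x[2] = 7,  x[3] = 11,  x[4] = 4,  x[5] = 1,  x[6] = 5,  x[7] = 6,  x[8] = 11,  x[9] = 3,  x[10] = 0,  x[11] = 3,  x[12] = 3,  x[13] = 6,  x[14] = 9,  x[15] = 1,  x[16] = 10,  x[17] = 11,  x[18] = 7,  x[19] = 4,  x[20] = 11,  x[21] = 1,  x[22] = 12,  x[23] = 13,  x[24] = 11,  x[25] = 10,  x[26] = 7,  x[27] = 3,  x[28] = 10,  x[29] = 13,  x[30] = 9,  x[31] = 8,  x[32] = 3,  x[33] = 11,  x[34] = 0,  x[35] = 11,  x[36] = 11,  x[37] = 8,  x[38] = 5,  x[39] = 13,  x[40] = 4,  x[41] = 3,  x[42] = 7,  x[43] = 10,  x[44] = 3,  x[45] = 13,  x[46] = 2,  x[47] = 1,  x[48] = 3,  x[49] = 4,  x[50] = 7.
Since (x[49], x[50]) = (x[1], x[2]) = (4, 7) (two consecutive terms determine the rest), the sequence is periodic with period 48.
(288 - 1) mod 48 = 47, so x[288] = x[48] = 3.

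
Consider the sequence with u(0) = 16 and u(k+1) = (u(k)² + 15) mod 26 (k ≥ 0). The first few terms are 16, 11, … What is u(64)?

Listing terms: u(0) = 16; u(1) = 11; u(2) = 6; u(3) = 25; u(4) = 16.
Since u(4) = u(0) = 16, the sequence is periodic with period 4.
(64 - 0) mod 4 = 0, so u(64) = u(0) = 16.

16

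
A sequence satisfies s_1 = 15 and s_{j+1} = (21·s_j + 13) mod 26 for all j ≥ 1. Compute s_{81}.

15

We have s_1 = 15; s_2 = 16; s_3 = 11; s_4 = 10; s_5 = 15.
Since s_5 = s_1 = 15, the sequence is periodic with period 4.
(81 - 1) mod 4 = 0, so s_{81} = s_1 = 15.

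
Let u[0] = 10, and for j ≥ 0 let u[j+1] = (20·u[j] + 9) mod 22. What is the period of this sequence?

5

Computing terms: u[0] = 10, u[1] = 11, u[2] = 9, u[3] = 13, u[4] = 5, u[5] = 21, u[6] = 11.
Since u[6] = u[1] = 11, the sequence is eventually periodic: after a pre-period of length 1 it cycles with period 5.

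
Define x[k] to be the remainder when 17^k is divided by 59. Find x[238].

Listing terms: x[0] = 1, x[1] = 17, x[2] = 53, x[3] = 16, x[4] = 36, x[5] = 22, x[6] = 20, x[7] = 45, x[8] = 57, x[9] = 25, x[10] = 12, x[11] = 27, x[12] = 46, x[13] = 15, x[14] = 19, x[15] = 28, x[16] = 4, x[17] = 9, x[18] = 35, x[19] = 5, x[20] = 26, x[21] = 29, x[22] = 21, x[23] = 3, x[24] = 51, x[25] = 41, x[26] = 48, x[27] = 49, x[28] = 7, x[29] = 1.
Since x[29] = x[0] = 1, the sequence is periodic with period 29.
So x[238] = x[0 + ((238-0) mod 29)] = x[6] = 20.

20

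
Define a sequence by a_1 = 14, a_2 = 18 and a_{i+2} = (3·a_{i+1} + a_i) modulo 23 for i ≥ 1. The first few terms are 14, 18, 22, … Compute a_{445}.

Computing terms: a_1 = 14; a_2 = 18; a_3 = 22; a_4 = 15; a_5 = 21; a_6 = 9; a_7 = 2; a_8 = 15; a_9 = 1; a_{10} = 18; a_{11} = 9; a_{12} = 22; a_{13} = 6; a_{14} = 17; a_{15} = 11; a_{16} = 4; a_{17} = 0; a_{18} = 4; a_{19} = 12; a_{20} = 17; a_{21} = 17; a_{22} = 22; a_{23} = 14; a_{24} = 18.
Since (a_{23}, a_{24}) = (a_1, a_2) = (14, 18) (two consecutive terms determine the rest), the sequence is periodic with period 22.
(445 - 1) mod 22 = 4, so a_{445} = a_5 = 21.

21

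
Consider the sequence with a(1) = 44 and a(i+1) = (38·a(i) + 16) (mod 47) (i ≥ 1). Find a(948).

a(1) = 44; a(2) = 43; a(3) = 5; a(4) = 18; a(5) = 42; a(6) = 14; a(7) = 31; a(8) = 19; a(9) = 33; a(10) = 1; a(11) = 7; a(12) = 0; a(13) = 16; a(14) = 13; a(15) = 40; a(16) = 32; a(17) = 10; a(18) = 20; a(19) = 24; a(20) = 35; a(21) = 30; a(22) = 28; a(23) = 46; a(24) = 25; a(25) = 26; a(26) = 17; a(27) = 4; a(28) = 27; a(29) = 8; a(30) = 38; a(31) = 3; a(32) = 36; a(33) = 21; a(34) = 15; a(35) = 22; a(36) = 6; a(37) = 9; a(38) = 29; a(39) = 37; a(40) = 12; a(41) = 2; a(42) = 45; a(43) = 34; a(44) = 39; a(45) = 41; a(46) = 23; a(47) = 44.
The sequence repeats with period 46.
So a(948) = a(1 + ((948-1) mod 46)) = a(28) = 27.

27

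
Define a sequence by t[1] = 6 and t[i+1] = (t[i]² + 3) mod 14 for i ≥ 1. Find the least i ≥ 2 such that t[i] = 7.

Listing terms: t[1] = 6; t[2] = 11; t[3] = 12; t[4] = 7; t[5] = 10; t[6] = 5; t[7] = 0; t[8] = 3; t[9] = 12.
Since t[9] = t[3] = 12, the sequence is eventually periodic: after a pre-period of length 2 it cycles with period 6.
The value 7 first appears (with i ≥ 2) at t[4].

4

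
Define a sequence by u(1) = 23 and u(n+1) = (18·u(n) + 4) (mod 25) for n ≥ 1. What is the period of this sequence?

We have u(1) = 23, u(2) = 18, u(3) = 3, u(4) = 8, u(5) = 23.
The sequence repeats with period 4.

4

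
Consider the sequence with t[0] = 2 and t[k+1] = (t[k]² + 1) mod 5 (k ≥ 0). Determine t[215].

1

Computing terms: t[0] = 2, t[1] = 0, t[2] = 1, t[3] = 2.
Since t[3] = t[0] = 2, the sequence is periodic with period 3.
(215 - 0) mod 3 = 2, so t[215] = t[2] = 1.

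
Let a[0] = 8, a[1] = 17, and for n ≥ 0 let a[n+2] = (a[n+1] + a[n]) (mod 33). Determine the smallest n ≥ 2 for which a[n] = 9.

a[0] = 8; a[1] = 17; a[2] = 25; a[3] = 9; a[4] = 1; a[5] = 10; a[6] = 11; a[7] = 21; a[8] = 32; a[9] = 20; a[10] = 19; a[11] = 6; a[12] = 25; a[13] = 31; a[14] = 23; a[15] = 21; a[16] = 11; a[17] = 32; a[18] = 10; a[19] = 9; a[20] = 19; a[21] = 28; a[22] = 14; a[23] = 9; a[24] = 23; a[25] = 32; a[26] = 22; a[27] = 21; a[28] = 10; a[29] = 31; a[30] = 8; a[31] = 6; a[32] = 14; a[33] = 20; a[34] = 1; a[35] = 21; a[36] = 22; a[37] = 10; a[38] = 32; a[39] = 9; a[40] = 8; a[41] = 17.
The sequence repeats with period 40.
The value 9 first appears (with n ≥ 2) at a[3].

3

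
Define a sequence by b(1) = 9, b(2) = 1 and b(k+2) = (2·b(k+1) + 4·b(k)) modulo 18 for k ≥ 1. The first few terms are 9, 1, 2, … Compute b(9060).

2

We have b(1) = 9, b(2) = 1, b(3) = 2, b(4) = 8, b(5) = 6, b(6) = 8, b(7) = 4, b(8) = 4, b(9) = 6, b(10) = 10, b(11) = 8, b(12) = 2, b(13) = 0, b(14) = 8, b(15) = 16, b(16) = 10, b(17) = 12, b(18) = 10, b(19) = 14, b(20) = 14, b(21) = 12, b(22) = 8, b(23) = 10, b(24) = 16, b(25) = 0, b(26) = 10, b(27) = 2, b(28) = 8.
Since (b(27), b(28)) = (b(3), b(4)) = (2, 8) (two consecutive terms determine the rest), the sequence is eventually periodic: after a pre-period of length 2 it cycles with period 24.
For k ≥ 3, b(k) depends only on (k - 3) mod 24. (9060 - 3) mod 24 = 9, so b(9060) = b(12) = 2.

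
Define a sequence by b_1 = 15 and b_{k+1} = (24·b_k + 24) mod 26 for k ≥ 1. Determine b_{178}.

b_1 = 15, b_2 = 20, b_3 = 10, b_4 = 4, b_5 = 16, b_6 = 18, b_7 = 14, b_8 = 22, b_9 = 6, b_{10} = 12, b_{11} = 0, b_{12} = 24, b_{13} = 2, b_{14} = 20.
Since b_{14} = b_2 = 20, the sequence is eventually periodic: after a pre-period of length 1 it cycles with period 12.
For k ≥ 2, b_k depends only on (k - 2) mod 12. (178 - 2) mod 12 = 8, so b_{178} = b_{10} = 12.

12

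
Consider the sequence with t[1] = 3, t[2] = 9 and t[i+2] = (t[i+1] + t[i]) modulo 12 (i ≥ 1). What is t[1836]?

Computing terms: t[1] = 3, t[2] = 9, t[3] = 0, t[4] = 9, t[5] = 9, t[6] = 6, t[7] = 3, t[8] = 9.
Since (t[7], t[8]) = (t[1], t[2]) = (3, 9) (two consecutive terms determine the rest), the sequence is periodic with period 6.
So t[1836] = t[1 + ((1836-1) mod 6)] = t[6] = 6.

6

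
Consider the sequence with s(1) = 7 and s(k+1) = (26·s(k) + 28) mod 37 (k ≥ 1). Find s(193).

We have s(1) = 7; s(2) = 25; s(3) = 12; s(4) = 7.
The sequence repeats with period 3.
So s(193) = s(1 + ((193-1) mod 3)) = s(1) = 7.

7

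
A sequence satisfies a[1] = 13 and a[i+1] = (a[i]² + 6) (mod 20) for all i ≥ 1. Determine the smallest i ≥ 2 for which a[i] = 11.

3

Computing terms: a[1] = 13, a[2] = 15, a[3] = 11, a[4] = 7, a[5] = 15.
Since a[5] = a[2] = 15, the sequence is eventually periodic: after a pre-period of length 1 it cycles with period 3.
The value 11 first appears (with i ≥ 2) at a[3].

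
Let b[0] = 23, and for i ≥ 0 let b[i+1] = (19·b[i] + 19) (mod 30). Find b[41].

b[0] = 23, b[1] = 6, b[2] = 13, b[3] = 26, b[4] = 3, b[5] = 16, b[6] = 23.
Since b[6] = b[0] = 23, the sequence is periodic with period 6.
So b[41] = b[0 + ((41-0) mod 6)] = b[5] = 16.

16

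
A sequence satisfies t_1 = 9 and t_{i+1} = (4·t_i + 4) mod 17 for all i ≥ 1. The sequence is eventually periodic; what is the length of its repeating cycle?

t_1 = 9,  t_2 = 6,  t_3 = 11,  t_4 = 14,  t_5 = 9.
The sequence repeats with period 4.

4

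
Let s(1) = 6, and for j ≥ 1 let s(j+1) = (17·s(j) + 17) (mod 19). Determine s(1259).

1

Listing terms: s(1) = 6; s(2) = 5; s(3) = 7; s(4) = 3; s(5) = 11; s(6) = 14; s(7) = 8; s(8) = 1; s(9) = 15; s(10) = 6.
The sequence repeats with period 9.
So s(1259) = s(1 + ((1259-1) mod 9)) = s(8) = 1.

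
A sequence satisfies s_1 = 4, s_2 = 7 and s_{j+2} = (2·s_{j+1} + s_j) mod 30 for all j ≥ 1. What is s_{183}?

18

s_1 = 4,  s_2 = 7,  s_3 = 18,  s_4 = 13,  s_5 = 14,  s_6 = 11,  s_7 = 6,  s_8 = 23,  s_9 = 22,  s_{10} = 7,  s_{11} = 6,  s_{12} = 19,  s_{13} = 14,  s_{14} = 17,  s_{15} = 18,  s_{16} = 23,  s_{17} = 4,  s_{18} = 1,  s_{19} = 6,  s_{20} = 13,  s_{21} = 2,  s_{22} = 17,  s_{23} = 6,  s_{24} = 29,  s_{25} = 4,  s_{26} = 7.
Since (s_{25}, s_{26}) = (s_1, s_2) = (4, 7) (two consecutive terms determine the rest), the sequence is periodic with period 24.
(183 - 1) mod 24 = 14, so s_{183} = s_{15} = 18.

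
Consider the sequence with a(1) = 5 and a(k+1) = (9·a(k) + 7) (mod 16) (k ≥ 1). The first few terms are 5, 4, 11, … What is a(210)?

Listing terms: a(1) = 5; a(2) = 4; a(3) = 11; a(4) = 10; a(5) = 1; a(6) = 0; a(7) = 7; a(8) = 6; a(9) = 13; a(10) = 12; a(11) = 3; a(12) = 2; a(13) = 9; a(14) = 8; a(15) = 15; a(16) = 14; a(17) = 5.
Since a(17) = a(1) = 5, the sequence is periodic with period 16.
(210 - 1) mod 16 = 1, so a(210) = a(2) = 4.

4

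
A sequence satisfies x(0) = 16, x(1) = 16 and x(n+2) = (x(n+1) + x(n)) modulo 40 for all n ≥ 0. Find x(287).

16

We have x(0) = 16, x(1) = 16, x(2) = 32, x(3) = 8, x(4) = 0, x(5) = 8, x(6) = 8, x(7) = 16, x(8) = 24, x(9) = 0, x(10) = 24, x(11) = 24, x(12) = 8, x(13) = 32, x(14) = 0, x(15) = 32, x(16) = 32, x(17) = 24, x(18) = 16, x(19) = 0, x(20) = 16, x(21) = 16.
Since (x(20), x(21)) = (x(0), x(1)) = (16, 16) (two consecutive terms determine the rest), the sequence is periodic with period 20.
(287 - 0) mod 20 = 7, so x(287) = x(7) = 16.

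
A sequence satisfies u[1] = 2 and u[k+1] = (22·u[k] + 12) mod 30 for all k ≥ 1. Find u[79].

14

Listing terms: u[1] = 2,  u[2] = 26,  u[3] = 14,  u[4] = 20,  u[5] = 2.
Since u[5] = u[1] = 2, the sequence is periodic with period 4.
So u[79] = u[1 + ((79-1) mod 4)] = u[3] = 14.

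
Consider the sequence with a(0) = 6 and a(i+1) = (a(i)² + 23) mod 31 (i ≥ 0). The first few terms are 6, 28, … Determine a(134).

30

We have a(0) = 6, a(1) = 28, a(2) = 1, a(3) = 24, a(4) = 10, a(5) = 30, a(6) = 24.
Since a(6) = a(3) = 24, the sequence is eventually periodic: after a pre-period of length 3 it cycles with period 3.
For i ≥ 3, a(i) depends only on (i - 3) mod 3. (134 - 3) mod 3 = 2, so a(134) = a(5) = 30.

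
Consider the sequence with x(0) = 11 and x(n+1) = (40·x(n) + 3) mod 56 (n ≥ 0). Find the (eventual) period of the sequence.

6

Listing terms: x(0) = 11; x(1) = 51; x(2) = 27; x(3) = 19; x(4) = 35; x(5) = 3; x(6) = 11.
Since x(6) = x(0) = 11, the sequence is periodic with period 6.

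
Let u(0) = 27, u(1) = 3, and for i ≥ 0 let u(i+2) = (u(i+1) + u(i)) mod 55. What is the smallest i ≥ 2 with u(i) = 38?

10

Listing terms: u(0) = 27, u(1) = 3, u(2) = 30, u(3) = 33, u(4) = 8, u(5) = 41, u(6) = 49, u(7) = 35, u(8) = 29, u(9) = 9, u(10) = 38, u(11) = 47, u(12) = 30, u(13) = 22, u(14) = 52, u(15) = 19, u(16) = 16, u(17) = 35, u(18) = 51, u(19) = 31, u(20) = 27, u(21) = 3.
The sequence repeats with period 20.
The value 38 first appears (with i ≥ 2) at u(10).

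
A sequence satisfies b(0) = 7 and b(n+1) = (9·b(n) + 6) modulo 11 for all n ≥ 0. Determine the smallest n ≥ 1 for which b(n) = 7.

5

b(0) = 7,  b(1) = 3,  b(2) = 0,  b(3) = 6,  b(4) = 5,  b(5) = 7.
The sequence repeats with period 5.
The value 7 next appears (with n ≥ 1) at b(5).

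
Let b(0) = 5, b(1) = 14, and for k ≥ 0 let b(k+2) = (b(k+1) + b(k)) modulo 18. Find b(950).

17

Computing terms: b(0) = 5; b(1) = 14; b(2) = 1; b(3) = 15; b(4) = 16; b(5) = 13; b(6) = 11; b(7) = 6; b(8) = 17; b(9) = 5; b(10) = 4; b(11) = 9; b(12) = 13; b(13) = 4; b(14) = 17; b(15) = 3; b(16) = 2; b(17) = 5; b(18) = 7; b(19) = 12; b(20) = 1; b(21) = 13; b(22) = 14; b(23) = 9; b(24) = 5; b(25) = 14.
Since (b(24), b(25)) = (b(0), b(1)) = (5, 14) (two consecutive terms determine the rest), the sequence is periodic with period 24.
(950 - 0) mod 24 = 14, so b(950) = b(14) = 17.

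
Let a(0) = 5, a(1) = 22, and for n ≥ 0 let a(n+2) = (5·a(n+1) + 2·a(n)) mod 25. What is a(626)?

Computing terms: a(0) = 5, a(1) = 22, a(2) = 20, a(3) = 19, a(4) = 10, a(5) = 13, a(6) = 10, a(7) = 1, a(8) = 0, a(9) = 2, a(10) = 10, a(11) = 4, a(12) = 15, a(13) = 8, a(14) = 20, a(15) = 16, a(16) = 20, a(17) = 7, a(18) = 0, a(19) = 14, a(20) = 20, a(21) = 3, a(22) = 5, a(23) = 6, a(24) = 15, a(25) = 12, a(26) = 15, a(27) = 24, a(28) = 0, a(29) = 23, a(30) = 15, a(31) = 21, a(32) = 10, a(33) = 17, a(34) = 5, a(35) = 9, a(36) = 5, a(37) = 18, a(38) = 0, a(39) = 11, a(40) = 5, a(41) = 22.
Since (a(40), a(41)) = (a(0), a(1)) = (5, 22) (two consecutive terms determine the rest), the sequence is periodic with period 40.
(626 - 0) mod 40 = 26, so a(626) = a(26) = 15.

15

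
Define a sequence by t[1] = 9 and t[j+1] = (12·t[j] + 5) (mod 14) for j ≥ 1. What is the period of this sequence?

Computing terms: t[1] = 9; t[2] = 1; t[3] = 3; t[4] = 13; t[5] = 7; t[6] = 5; t[7] = 9.
The sequence repeats with period 6.

6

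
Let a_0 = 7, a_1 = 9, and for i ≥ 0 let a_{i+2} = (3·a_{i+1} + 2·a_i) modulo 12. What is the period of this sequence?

We have a_0 = 7; a_1 = 9; a_2 = 5; a_3 = 9; a_4 = 1; a_5 = 9; a_6 = 5.
Since (a_5, a_6) = (a_1, a_2) = (9, 5) (two consecutive terms determine the rest), the sequence is eventually periodic: after a pre-period of length 1 it cycles with period 4.

4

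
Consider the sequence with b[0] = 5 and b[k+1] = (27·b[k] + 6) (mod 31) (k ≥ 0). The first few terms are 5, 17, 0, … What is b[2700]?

Listing terms: b[0] = 5; b[1] = 17; b[2] = 0; b[3] = 6; b[4] = 13; b[5] = 16; b[6] = 4; b[7] = 21; b[8] = 15; b[9] = 8; b[10] = 5.
Since b[10] = b[0] = 5, the sequence is periodic with period 10.
So b[2700] = b[0 + ((2700-0) mod 10)] = b[0] = 5.

5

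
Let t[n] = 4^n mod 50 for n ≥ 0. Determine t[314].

We have t[0] = 1, t[1] = 4, t[2] = 16, t[3] = 14, t[4] = 6, t[5] = 24, t[6] = 46, t[7] = 34, t[8] = 36, t[9] = 44, t[10] = 26, t[11] = 4.
Since t[11] = t[1] = 4, the sequence is eventually periodic: after a pre-period of length 1 it cycles with period 10.
For n ≥ 1, t[n] depends only on (n - 1) mod 10. (314 - 1) mod 10 = 3, so t[314] = t[4] = 6.

6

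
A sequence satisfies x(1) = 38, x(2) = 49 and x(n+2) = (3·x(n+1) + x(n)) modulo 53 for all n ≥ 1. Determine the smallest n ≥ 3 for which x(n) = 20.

Listing terms: x(1) = 38; x(2) = 49; x(3) = 26; x(4) = 21; x(5) = 36; x(6) = 23; x(7) = 52; x(8) = 20; x(9) = 6; x(10) = 38; x(11) = 14; x(12) = 27; x(13) = 42; x(14) = 47; x(15) = 24; x(16) = 13; x(17) = 10; x(18) = 43; x(19) = 33; x(20) = 36; x(21) = 35; x(22) = 35; x(23) = 34; x(24) = 31; x(25) = 21; x(26) = 41; x(27) = 38; x(28) = 49.
Since (x(27), x(28)) = (x(1), x(2)) = (38, 49) (two consecutive terms determine the rest), the sequence is periodic with period 26.
The value 20 first appears (with n ≥ 3) at x(8).

8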